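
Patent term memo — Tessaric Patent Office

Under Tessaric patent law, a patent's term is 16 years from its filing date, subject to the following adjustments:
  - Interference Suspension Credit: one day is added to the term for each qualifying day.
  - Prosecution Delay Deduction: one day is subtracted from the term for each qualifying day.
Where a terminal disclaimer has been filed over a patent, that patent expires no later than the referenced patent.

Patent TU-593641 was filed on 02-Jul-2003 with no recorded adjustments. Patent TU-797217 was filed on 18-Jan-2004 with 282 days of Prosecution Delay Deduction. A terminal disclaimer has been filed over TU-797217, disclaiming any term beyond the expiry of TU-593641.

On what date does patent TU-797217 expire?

Natural term of TU-797217:
  Base: filing + 16 years → 18 January 2020.
  Prosecution Delay Deduction: −282 days → 11 April 2019.
Expiry of referenced patent TU-593641:
  Base: filing + 16 years → 2 July 2019.
Terminal disclaimer: TU-797217 expires on the earlier of 11 April 2019 and 2 July 2019.

April 11, 2019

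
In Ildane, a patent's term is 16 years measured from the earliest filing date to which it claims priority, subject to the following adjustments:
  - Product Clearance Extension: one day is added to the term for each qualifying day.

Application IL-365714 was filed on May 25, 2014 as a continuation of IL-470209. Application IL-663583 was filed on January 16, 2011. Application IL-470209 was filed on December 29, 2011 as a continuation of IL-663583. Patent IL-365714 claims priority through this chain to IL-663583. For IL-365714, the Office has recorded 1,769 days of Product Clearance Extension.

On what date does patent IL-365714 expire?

2031-11-20

Earliest priority filing: 16 January 2011.
Base term: 16 January 2011 + 16 years → 16 January 2027.
Product Clearance Extension: +1769 days → 20 November 2031.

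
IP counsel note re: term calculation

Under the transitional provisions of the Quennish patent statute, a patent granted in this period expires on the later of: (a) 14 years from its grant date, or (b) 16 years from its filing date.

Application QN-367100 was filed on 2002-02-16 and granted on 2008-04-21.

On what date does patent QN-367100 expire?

(a) grant + 14 years → 21 April 2022.
(b) filing + 16 years → 16 February 2018.
Later of the two: 21 April 2022.

2022-04-21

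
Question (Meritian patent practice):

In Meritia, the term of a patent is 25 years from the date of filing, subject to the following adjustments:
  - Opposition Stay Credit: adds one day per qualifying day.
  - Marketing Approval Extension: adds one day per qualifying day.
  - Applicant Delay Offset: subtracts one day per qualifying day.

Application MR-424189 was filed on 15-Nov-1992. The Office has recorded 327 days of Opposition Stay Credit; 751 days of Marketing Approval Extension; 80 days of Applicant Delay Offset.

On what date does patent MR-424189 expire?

2020-08-09

Base term: filing date + 25 years → 15 November 2017.
Opposition Stay Credit: +327 days → 8 October 2018.
Marketing Approval Extension: +751 days → 28 October 2020.
Applicant Delay Offset: −80 days → 9 August 2020.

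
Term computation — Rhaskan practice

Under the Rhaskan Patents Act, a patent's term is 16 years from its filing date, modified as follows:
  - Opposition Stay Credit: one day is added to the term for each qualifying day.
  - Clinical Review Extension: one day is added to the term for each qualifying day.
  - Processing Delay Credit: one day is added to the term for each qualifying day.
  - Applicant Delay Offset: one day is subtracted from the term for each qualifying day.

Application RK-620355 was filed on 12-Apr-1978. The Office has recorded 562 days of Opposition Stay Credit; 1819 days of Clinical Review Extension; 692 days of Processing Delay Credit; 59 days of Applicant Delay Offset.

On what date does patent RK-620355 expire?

July 13, 2002

Base term: filing date + 16 years → 12 April 1994.
Opposition Stay Credit: +562 days → 26 October 1995.
Clinical Review Extension: +1819 days → 18 October 2000.
Processing Delay Credit: +692 days → 10 September 2002.
Applicant Delay Offset: −59 days → 13 July 2002.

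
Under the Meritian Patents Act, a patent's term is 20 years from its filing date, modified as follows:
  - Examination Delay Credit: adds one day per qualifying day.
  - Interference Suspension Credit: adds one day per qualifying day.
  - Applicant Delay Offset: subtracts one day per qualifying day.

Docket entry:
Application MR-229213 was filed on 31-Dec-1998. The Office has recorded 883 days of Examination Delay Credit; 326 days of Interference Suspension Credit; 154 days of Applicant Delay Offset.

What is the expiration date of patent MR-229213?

November 20, 2021

Base term: filing date + 20 years → 31 December 2018.
Examination Delay Credit: +883 days → 1 June 2021.
Interference Suspension Credit: +326 days → 23 April 2022.
Applicant Delay Offset: −154 days → 20 November 2021.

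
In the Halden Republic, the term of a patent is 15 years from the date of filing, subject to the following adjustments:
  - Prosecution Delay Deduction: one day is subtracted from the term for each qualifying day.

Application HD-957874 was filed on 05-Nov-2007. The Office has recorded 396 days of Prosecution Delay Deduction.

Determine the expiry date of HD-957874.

Base term: filing date + 15 years → 5 November 2022.
Prosecution Delay Deduction: −396 days → 5 October 2021.

2021-10-05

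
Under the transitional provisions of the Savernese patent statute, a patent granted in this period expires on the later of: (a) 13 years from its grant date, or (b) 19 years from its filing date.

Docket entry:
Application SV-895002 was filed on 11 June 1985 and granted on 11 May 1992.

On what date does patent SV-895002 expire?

May 11, 2005

(a) grant + 13 years → 11 May 2005.
(b) filing + 19 years → 11 June 2004.
Later of the two: 11 May 2005.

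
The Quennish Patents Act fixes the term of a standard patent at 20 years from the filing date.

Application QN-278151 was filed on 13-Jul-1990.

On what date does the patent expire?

2010-07-13

Filing date + 20 years → 13 July 2010.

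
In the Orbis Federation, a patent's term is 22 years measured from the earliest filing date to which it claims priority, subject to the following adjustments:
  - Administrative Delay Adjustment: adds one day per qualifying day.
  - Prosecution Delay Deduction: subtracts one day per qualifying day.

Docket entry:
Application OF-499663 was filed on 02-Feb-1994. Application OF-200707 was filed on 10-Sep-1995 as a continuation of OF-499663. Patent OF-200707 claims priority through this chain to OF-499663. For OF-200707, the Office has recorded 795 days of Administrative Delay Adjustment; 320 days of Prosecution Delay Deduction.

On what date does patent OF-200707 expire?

2017-05-22

Earliest priority filing: 2 February 1994.
Base term: 2 February 1994 + 22 years → 2 February 2016.
Administrative Delay Adjustment: +795 days → 7 April 2018.
Prosecution Delay Deduction: −320 days → 22 May 2017.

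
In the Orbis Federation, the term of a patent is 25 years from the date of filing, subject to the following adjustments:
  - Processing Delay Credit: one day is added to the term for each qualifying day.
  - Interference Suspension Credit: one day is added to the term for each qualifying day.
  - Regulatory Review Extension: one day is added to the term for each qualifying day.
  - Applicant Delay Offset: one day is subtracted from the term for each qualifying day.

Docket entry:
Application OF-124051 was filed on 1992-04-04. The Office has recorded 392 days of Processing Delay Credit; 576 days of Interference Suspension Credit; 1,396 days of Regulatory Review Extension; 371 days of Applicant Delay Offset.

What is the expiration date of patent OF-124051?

September 18, 2022

Base term: filing date + 25 years → 4 April 2017.
Processing Delay Credit: +392 days → 1 May 2018.
Interference Suspension Credit: +576 days → 28 November 2019.
Regulatory Review Extension: +1396 days → 24 September 2023.
Applicant Delay Offset: −371 days → 18 September 2022.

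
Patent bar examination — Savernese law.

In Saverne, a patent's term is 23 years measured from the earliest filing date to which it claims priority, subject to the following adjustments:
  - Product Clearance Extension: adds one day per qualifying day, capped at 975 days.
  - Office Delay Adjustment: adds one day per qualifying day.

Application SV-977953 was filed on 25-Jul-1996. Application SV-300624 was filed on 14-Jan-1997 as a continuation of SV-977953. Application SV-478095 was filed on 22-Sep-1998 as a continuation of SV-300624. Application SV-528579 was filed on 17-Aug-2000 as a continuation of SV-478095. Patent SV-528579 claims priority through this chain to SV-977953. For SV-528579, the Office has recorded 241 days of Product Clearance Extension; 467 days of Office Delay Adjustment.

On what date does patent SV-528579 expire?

2021-07-02

Earliest priority filing: 25 July 1996.
Base term: 25 July 1996 + 23 years → 25 July 2019.
Product Clearance Extension: 241 days (within the 975-day cap) → +241 days → 22 March 2020.
Office Delay Adjustment: +467 days → 2 July 2021.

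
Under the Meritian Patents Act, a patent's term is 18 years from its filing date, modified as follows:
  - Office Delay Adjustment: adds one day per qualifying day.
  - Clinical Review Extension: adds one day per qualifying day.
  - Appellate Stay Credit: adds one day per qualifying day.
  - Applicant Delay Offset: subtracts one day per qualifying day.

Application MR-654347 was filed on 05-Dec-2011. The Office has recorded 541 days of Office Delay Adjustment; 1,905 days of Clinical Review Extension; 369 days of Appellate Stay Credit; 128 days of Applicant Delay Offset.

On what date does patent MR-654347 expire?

April 14, 2037

Base term: filing date + 18 years → 5 December 2029.
Office Delay Adjustment: +541 days → 30 May 2031.
Clinical Review Extension: +1905 days → 16 August 2036.
Appellate Stay Credit: +369 days → 20 August 2037.
Applicant Delay Offset: −128 days → 14 April 2037.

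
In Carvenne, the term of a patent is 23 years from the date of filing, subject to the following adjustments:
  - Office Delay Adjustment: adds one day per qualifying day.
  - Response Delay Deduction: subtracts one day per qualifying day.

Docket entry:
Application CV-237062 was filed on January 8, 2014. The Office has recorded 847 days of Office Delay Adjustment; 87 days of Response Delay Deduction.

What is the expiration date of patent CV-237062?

February 7, 2039

Base term: filing date + 23 years → 8 January 2037.
Office Delay Adjustment: +847 days → 5 May 2039.
Response Delay Deduction: −87 days → 7 February 2039.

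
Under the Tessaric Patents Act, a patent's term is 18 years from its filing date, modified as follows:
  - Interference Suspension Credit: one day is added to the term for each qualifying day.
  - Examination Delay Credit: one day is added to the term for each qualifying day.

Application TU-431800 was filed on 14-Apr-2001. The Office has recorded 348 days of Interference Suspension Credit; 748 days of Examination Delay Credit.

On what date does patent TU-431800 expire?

April 14, 2022

Base term: filing date + 18 years → 14 April 2019.
Interference Suspension Credit: +348 days → 27 March 2020.
Examination Delay Credit: +748 days → 14 April 2022.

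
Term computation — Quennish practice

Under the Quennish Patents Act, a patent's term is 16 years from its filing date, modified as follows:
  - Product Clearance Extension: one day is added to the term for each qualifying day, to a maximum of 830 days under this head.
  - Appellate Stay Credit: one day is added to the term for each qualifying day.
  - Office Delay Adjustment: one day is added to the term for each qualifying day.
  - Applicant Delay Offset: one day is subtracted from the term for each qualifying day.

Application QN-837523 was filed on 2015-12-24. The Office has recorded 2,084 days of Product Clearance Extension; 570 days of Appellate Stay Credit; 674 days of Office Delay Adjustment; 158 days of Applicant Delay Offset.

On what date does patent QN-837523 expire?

March 23, 2037

Base term: filing date + 16 years → 24 December 2031.
Product Clearance Extension: 2084 days claimed exceeds the 830-day cap, so +830 days → 2 April 2034.
Appellate Stay Credit: +570 days → 24 October 2035.
Office Delay Adjustment: +674 days → 28 August 2037.
Applicant Delay Offset: −158 days → 23 March 2037.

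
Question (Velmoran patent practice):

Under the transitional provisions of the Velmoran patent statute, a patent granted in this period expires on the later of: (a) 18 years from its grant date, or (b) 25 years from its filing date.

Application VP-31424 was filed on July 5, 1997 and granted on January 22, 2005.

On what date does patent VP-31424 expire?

2023-01-22

(a) grant + 18 years → 22 January 2023.
(b) filing + 25 years → 5 July 2022.
Later of the two: 22 January 2023.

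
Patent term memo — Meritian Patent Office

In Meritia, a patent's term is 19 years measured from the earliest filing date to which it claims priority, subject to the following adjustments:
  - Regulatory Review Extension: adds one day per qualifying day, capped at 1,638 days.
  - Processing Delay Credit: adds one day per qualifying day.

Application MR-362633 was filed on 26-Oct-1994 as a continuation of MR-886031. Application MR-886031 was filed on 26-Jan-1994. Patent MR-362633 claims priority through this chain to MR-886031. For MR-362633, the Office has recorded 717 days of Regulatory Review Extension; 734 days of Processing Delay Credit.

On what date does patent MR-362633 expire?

2017-01-16

Earliest priority filing: 26 January 1994.
Base term: 26 January 1994 + 19 years → 26 January 2013.
Regulatory Review Extension: 717 days (within the 1638-day cap) → +717 days → 13 January 2015.
Processing Delay Credit: +734 days → 16 January 2017.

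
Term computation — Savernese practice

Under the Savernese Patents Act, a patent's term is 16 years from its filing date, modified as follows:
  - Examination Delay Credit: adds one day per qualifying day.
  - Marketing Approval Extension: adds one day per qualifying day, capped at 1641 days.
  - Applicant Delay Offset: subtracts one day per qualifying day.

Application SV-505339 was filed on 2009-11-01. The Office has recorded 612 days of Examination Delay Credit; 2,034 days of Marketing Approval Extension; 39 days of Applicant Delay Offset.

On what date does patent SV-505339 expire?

Base term: filing date + 16 years → 1 November 2025.
Examination Delay Credit: +612 days → 6 July 2027.
Marketing Approval Extension: 2034 days claimed exceeds the 1641-day cap, so +1641 days → 2 January 2032.
Applicant Delay Offset: −39 days → 24 November 2031.

November 24, 2031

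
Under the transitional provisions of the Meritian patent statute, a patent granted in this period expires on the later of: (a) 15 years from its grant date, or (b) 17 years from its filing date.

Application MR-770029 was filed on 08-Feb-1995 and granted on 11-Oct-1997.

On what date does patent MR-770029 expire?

October 11, 2012

(a) grant + 15 years → 11 October 2012.
(b) filing + 17 years → 8 February 2012.
Later of the two: 11 October 2012.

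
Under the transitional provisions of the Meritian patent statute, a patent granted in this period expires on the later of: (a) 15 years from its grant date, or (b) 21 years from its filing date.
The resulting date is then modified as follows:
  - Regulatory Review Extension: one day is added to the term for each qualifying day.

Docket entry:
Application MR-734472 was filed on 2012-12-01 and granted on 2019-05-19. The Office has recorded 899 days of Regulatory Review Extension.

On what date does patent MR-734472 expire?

2036-11-03

(a) grant + 15 years → 19 May 2034.
(b) filing + 21 years → 1 December 2033.
Later of the two: 19 May 2034.
Regulatory Review Extension: +899 days → 3 November 2036.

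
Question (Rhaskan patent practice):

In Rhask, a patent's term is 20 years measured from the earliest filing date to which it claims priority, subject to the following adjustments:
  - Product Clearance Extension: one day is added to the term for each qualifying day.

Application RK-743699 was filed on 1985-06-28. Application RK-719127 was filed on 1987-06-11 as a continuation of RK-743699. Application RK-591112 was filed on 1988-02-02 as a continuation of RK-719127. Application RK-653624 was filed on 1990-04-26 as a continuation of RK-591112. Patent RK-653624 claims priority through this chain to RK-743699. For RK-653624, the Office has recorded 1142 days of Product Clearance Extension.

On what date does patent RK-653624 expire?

Earliest priority filing: 28 June 1985.
Base term: 28 June 1985 + 20 years → 28 June 2005.
Product Clearance Extension: +1142 days → 13 August 2008.

2008-08-13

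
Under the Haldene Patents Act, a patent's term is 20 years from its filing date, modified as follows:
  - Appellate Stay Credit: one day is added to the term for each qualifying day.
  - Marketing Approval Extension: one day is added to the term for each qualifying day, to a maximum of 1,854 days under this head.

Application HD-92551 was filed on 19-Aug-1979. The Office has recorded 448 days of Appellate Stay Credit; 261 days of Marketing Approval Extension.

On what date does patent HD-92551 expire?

July 28, 2001

Base term: filing date + 20 years → 19 August 1999.
Appellate Stay Credit: +448 days → 9 November 2000.
Marketing Approval Extension: 261 days (within the 1854-day cap) → +261 days → 28 July 2001.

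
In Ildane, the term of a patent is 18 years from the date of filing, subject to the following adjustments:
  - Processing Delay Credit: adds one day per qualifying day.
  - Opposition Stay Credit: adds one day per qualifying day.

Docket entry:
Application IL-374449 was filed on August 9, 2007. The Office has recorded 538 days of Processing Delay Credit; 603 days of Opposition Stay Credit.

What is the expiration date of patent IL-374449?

September 23, 2028

Base term: filing date + 18 years → 9 August 2025.
Processing Delay Credit: +538 days → 29 January 2027.
Opposition Stay Credit: +603 days → 23 September 2028.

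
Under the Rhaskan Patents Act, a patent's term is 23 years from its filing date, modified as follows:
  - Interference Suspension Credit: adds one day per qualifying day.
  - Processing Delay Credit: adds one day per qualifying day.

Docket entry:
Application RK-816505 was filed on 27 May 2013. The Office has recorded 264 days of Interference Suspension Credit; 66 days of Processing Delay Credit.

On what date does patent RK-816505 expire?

April 22, 2037

Base term: filing date + 23 years → 27 May 2036.
Interference Suspension Credit: +264 days → 15 February 2037.
Processing Delay Credit: +66 days → 22 April 2037.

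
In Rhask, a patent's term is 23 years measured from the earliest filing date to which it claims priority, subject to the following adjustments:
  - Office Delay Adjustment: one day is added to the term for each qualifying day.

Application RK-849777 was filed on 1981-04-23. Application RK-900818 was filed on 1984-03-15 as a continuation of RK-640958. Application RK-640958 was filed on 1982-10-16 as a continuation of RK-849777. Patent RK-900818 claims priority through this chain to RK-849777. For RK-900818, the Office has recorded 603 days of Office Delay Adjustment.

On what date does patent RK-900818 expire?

Earliest priority filing: 23 April 1981.
Base term: 23 April 1981 + 23 years → 23 April 2004.
Office Delay Adjustment: +603 days → 17 December 2005.

2005-12-17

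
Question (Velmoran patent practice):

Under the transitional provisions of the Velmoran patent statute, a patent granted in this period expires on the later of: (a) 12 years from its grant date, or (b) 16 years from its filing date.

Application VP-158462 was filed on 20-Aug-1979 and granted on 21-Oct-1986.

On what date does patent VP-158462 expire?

1998-10-21

(a) grant + 12 years → 21 October 1998.
(b) filing + 16 years → 20 August 1995.
Later of the two: 21 October 1998.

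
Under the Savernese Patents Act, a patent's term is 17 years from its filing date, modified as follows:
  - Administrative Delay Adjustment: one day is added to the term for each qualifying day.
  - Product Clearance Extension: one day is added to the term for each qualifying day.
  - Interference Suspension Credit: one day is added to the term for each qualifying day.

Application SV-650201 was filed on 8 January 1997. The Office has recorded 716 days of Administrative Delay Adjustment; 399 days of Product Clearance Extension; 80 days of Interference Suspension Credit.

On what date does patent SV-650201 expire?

Base term: filing date + 17 years → 8 January 2014.
Administrative Delay Adjustment: +716 days → 25 December 2015.
Product Clearance Extension: +399 days → 27 January 2017.
Interference Suspension Credit: +80 days → 17 April 2017.

April 17, 2017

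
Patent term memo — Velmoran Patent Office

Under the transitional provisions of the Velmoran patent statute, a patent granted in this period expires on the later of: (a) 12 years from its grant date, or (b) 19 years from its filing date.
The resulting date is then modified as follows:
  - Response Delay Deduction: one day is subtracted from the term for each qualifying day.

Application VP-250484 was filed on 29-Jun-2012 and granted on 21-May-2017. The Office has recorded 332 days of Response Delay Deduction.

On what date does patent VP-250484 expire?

2030-08-01

(a) grant + 12 years → 21 May 2029.
(b) filing + 19 years → 29 June 2031.
Later of the two: 29 June 2031.
Response Delay Deduction: −332 days → 1 August 2030.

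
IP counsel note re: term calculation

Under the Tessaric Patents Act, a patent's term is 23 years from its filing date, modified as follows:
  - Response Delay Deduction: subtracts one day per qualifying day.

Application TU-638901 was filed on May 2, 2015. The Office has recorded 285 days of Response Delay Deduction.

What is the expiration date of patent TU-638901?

Base term: filing date + 23 years → 2 May 2038.
Response Delay Deduction: −285 days → 21 July 2037.

2037-07-21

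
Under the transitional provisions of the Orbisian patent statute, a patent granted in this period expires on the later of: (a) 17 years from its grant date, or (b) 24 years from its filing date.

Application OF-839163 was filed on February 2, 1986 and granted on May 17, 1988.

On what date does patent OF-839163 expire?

(a) grant + 17 years → 17 May 2005.
(b) filing + 24 years → 2 February 2010.
Later of the two: 2 February 2010.

2010-02-02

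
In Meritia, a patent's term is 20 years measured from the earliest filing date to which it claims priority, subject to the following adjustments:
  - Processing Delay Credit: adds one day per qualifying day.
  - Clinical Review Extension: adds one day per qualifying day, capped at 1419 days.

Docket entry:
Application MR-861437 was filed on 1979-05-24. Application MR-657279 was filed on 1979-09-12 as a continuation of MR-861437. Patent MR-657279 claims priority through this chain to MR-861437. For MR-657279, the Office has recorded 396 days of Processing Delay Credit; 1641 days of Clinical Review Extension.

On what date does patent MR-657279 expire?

Earliest priority filing: 24 May 1979.
Base term: 24 May 1979 + 20 years → 24 May 1999.
Processing Delay Credit: +396 days → 23 June 2000.
Clinical Review Extension: 1641 days claimed exceeds the 1419-day cap, so +1419 days → 12 May 2004.

2004-05-12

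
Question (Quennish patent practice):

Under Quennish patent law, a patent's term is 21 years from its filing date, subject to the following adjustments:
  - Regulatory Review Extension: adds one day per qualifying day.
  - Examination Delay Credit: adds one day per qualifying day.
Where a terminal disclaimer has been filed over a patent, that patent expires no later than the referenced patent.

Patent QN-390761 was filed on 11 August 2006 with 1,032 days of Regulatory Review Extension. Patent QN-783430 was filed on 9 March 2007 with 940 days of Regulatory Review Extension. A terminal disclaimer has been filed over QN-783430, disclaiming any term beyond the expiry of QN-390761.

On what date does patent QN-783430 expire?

Natural term of QN-783430:
  Base: filing + 21 years → 9 March 2028.
  Regulatory Review Extension: +940 days → 5 October 2030.
Expiry of referenced patent QN-390761:
  Base: filing + 21 years → 11 August 2027.
  Regulatory Review Extension: +1032 days → 8 June 2030.
Terminal disclaimer: QN-783430 expires on the earlier of 5 October 2030 and 8 June 2030.

2030-06-08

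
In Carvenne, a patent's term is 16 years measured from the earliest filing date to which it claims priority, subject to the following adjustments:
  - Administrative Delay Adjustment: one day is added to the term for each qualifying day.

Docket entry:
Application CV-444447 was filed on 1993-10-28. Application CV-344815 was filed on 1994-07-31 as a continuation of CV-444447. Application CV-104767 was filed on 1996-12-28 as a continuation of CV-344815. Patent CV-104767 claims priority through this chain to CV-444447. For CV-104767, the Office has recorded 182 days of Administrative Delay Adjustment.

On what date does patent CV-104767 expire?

April 28, 2010

Earliest priority filing: 28 October 1993.
Base term: 28 October 1993 + 16 years → 28 October 2009.
Administrative Delay Adjustment: +182 days → 28 April 2010.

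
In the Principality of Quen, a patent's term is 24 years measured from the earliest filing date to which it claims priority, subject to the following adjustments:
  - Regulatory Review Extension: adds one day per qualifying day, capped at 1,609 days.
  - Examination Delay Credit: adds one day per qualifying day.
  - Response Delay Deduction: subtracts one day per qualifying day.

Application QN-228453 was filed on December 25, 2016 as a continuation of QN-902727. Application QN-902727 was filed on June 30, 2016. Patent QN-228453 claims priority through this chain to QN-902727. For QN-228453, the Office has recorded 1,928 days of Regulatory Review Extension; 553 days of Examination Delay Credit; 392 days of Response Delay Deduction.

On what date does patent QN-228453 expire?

May 5, 2045

Earliest priority filing: 30 June 2016.
Base term: 30 June 2016 + 24 years → 30 June 2040.
Regulatory Review Extension: 1928 days claimed exceeds the 1609-day cap, so +1609 days → 25 November 2044.
Examination Delay Credit: +553 days → 1 June 2046.
Response Delay Deduction: −392 days → 5 May 2045.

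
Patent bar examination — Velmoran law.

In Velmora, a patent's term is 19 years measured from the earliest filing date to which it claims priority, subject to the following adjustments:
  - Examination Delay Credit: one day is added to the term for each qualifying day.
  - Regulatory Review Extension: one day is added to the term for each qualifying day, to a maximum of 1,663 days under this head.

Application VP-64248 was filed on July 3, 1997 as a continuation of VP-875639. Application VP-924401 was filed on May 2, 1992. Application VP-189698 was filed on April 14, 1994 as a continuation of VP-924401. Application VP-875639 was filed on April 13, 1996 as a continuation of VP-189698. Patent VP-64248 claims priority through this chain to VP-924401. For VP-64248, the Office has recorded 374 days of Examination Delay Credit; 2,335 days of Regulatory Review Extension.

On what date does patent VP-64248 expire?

Earliest priority filing: 2 May 1992.
Base term: 2 May 1992 + 19 years → 2 May 2011.
Examination Delay Credit: +374 days → 10 May 2012.
Regulatory Review Extension: 2335 days claimed exceeds the 1663-day cap, so +1663 days → 28 November 2016.

2016-11-28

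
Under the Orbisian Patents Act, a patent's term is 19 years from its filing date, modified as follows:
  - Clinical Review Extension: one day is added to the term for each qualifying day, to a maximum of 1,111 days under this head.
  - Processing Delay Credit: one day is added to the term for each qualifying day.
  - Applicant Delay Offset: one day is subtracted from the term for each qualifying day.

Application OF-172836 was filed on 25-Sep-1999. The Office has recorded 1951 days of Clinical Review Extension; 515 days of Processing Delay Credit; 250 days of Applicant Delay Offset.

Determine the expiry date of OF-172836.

Base term: filing date + 19 years → 25 September 2018.
Clinical Review Extension: 1951 days claimed exceeds the 1111-day cap, so +1111 days → 10 October 2021.
Processing Delay Credit: +515 days → 9 March 2023.
Applicant Delay Offset: −250 days → 2 July 2022.

2022-07-02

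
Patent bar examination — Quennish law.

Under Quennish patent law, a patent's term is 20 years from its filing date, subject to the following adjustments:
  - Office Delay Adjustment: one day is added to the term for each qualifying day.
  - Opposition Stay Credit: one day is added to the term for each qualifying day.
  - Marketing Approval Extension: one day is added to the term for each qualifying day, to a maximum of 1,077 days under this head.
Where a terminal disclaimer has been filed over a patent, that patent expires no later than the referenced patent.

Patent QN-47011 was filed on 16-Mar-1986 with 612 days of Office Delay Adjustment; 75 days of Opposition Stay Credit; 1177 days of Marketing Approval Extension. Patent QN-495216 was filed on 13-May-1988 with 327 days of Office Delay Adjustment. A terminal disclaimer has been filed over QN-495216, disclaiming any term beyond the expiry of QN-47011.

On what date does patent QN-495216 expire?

Natural term of QN-495216:
  Base: filing + 20 years → 13 May 2008.
  Office Delay Adjustment: +327 days → 5 April 2009.
Expiry of referenced patent QN-47011:
  Base: filing + 20 years → 16 March 2006.
  Office Delay Adjustment: +612 days → 18 November 2007.
  Opposition Stay Credit: +75 days → 1 February 2008.
  Marketing Approval Extension: 1177 days claimed exceeds the 1077-day cap, so +1077 days → 13 January 2011.
Terminal disclaimer: QN-495216 expires on the earlier of 5 April 2009 and 13 January 2011.

2009-04-05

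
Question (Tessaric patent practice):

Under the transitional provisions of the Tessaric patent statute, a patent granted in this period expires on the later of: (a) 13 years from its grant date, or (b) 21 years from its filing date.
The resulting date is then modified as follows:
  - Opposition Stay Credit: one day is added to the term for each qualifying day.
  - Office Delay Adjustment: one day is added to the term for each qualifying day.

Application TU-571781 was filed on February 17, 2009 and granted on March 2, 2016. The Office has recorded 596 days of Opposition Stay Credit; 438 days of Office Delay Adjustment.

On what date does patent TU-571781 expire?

December 17, 2032

(a) grant + 13 years → 2 March 2029.
(b) filing + 21 years → 17 February 2030.
Later of the two: 17 February 2030.
Opposition Stay Credit: +596 days → 6 October 2031.
Office Delay Adjustment: +438 days → 17 December 2032.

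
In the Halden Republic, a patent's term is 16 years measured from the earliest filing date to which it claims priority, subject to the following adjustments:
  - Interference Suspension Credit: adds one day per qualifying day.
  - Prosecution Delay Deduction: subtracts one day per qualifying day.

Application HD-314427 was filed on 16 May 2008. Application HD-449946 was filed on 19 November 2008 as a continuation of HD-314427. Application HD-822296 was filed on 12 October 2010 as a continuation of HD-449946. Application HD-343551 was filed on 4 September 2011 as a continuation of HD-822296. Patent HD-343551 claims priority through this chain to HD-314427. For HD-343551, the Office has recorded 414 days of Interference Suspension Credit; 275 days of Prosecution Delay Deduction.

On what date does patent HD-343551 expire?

2024-10-02

Earliest priority filing: 16 May 2008.
Base term: 16 May 2008 + 16 years → 16 May 2024.
Interference Suspension Credit: +414 days → 4 July 2025.
Prosecution Delay Deduction: −275 days → 2 October 2024.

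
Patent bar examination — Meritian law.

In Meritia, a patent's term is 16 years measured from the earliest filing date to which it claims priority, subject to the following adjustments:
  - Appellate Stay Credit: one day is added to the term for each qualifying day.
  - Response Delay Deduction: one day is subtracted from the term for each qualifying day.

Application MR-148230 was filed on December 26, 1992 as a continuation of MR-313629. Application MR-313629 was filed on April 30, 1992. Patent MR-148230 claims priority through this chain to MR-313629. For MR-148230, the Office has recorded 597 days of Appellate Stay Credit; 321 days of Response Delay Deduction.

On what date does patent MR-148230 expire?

Earliest priority filing: 30 April 1992.
Base term: 30 April 1992 + 16 years → 30 April 2008.
Appellate Stay Credit: +597 days → 18 December 2009.
Response Delay Deduction: −321 days → 31 January 2009.

January 31, 2009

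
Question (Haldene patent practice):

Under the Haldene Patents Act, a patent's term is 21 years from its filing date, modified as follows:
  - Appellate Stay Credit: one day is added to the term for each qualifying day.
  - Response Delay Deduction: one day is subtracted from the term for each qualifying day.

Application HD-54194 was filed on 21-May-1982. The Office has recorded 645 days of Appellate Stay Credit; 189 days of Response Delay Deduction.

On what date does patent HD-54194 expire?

August 19, 2004

Base term: filing date + 21 years → 21 May 2003.
Appellate Stay Credit: +645 days → 24 February 2005.
Response Delay Deduction: −189 days → 19 August 2004.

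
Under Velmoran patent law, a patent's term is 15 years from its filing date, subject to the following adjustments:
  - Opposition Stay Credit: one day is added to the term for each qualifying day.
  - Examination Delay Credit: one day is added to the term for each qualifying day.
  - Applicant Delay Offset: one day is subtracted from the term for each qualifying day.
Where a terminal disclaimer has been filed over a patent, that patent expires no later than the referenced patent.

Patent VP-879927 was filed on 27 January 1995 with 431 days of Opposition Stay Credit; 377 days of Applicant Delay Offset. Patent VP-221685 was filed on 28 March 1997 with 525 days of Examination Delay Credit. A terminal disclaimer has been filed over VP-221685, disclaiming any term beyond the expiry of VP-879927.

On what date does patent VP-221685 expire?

Natural term of VP-221685:
  Base: filing + 15 years → 28 March 2012.
  Examination Delay Credit: +525 days → 4 September 2013.
Expiry of referenced patent VP-879927:
  Base: filing + 15 years → 27 January 2010.
  Opposition Stay Credit: +431 days → 3 April 2011.
  Applicant Delay Offset: −377 days → 22 March 2010.
Terminal disclaimer: VP-221685 expires on the earlier of 4 September 2013 and 22 March 2010.

March 22, 2010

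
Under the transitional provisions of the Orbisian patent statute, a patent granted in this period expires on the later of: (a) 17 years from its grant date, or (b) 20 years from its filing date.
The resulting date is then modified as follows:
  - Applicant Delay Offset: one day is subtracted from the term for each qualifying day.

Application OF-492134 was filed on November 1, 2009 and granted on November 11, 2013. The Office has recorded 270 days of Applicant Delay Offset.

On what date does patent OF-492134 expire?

(a) grant + 17 years → 11 November 2030.
(b) filing + 20 years → 1 November 2029.
Later of the two: 11 November 2030.
Applicant Delay Offset: −270 days → 14 February 2030.

February 14, 2030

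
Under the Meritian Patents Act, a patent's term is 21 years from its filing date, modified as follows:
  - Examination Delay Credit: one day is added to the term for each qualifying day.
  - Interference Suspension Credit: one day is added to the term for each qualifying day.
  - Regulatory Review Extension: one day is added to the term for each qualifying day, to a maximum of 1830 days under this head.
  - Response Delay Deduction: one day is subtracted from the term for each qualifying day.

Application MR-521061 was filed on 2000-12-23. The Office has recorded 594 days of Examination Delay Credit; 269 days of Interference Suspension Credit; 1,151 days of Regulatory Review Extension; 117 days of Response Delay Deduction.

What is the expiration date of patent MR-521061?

March 4, 2027

Base term: filing date + 21 years → 23 December 2021.
Examination Delay Credit: +594 days → 9 August 2023.
Interference Suspension Credit: +269 days → 4 May 2024.
Regulatory Review Extension: 1151 days (within the 1830-day cap) → +1151 days → 29 June 2027.
Response Delay Deduction: −117 days → 4 March 2027.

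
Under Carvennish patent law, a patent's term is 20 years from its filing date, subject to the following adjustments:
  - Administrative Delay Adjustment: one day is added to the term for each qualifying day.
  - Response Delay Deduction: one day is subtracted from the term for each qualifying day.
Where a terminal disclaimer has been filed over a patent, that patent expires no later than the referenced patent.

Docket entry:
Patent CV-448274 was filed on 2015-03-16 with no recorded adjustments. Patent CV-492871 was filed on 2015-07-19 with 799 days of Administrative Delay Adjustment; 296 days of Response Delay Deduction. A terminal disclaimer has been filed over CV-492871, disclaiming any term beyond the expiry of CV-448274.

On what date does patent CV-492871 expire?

Natural term of CV-492871:
  Base: filing + 20 years → 19 July 2035.
  Administrative Delay Adjustment: +799 days → 25 September 2037.
  Response Delay Deduction: −296 days → 3 December 2036.
Expiry of referenced patent CV-448274:
  Base: filing + 20 years → 16 March 2035.
Terminal disclaimer: CV-492871 expires on the earlier of 3 December 2036 and 16 March 2035.

March 16, 2035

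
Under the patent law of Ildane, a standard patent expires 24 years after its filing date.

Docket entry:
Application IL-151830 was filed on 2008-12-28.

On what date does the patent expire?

Filing date + 24 years → 28 December 2032.

December 28, 2032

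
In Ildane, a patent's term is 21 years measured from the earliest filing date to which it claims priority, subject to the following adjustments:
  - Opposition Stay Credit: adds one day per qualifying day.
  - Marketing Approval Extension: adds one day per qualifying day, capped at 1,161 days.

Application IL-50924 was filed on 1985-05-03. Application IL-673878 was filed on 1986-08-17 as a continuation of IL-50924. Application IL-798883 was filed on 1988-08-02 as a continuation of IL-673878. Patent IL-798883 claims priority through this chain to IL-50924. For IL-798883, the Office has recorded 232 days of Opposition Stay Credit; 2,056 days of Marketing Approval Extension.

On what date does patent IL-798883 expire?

Earliest priority filing: 3 May 1985.
Base term: 3 May 1985 + 21 years → 3 May 2006.
Opposition Stay Credit: +232 days → 21 December 2006.
Marketing Approval Extension: 2056 days claimed exceeds the 1161-day cap, so +1161 days → 24 February 2010.

2010-02-24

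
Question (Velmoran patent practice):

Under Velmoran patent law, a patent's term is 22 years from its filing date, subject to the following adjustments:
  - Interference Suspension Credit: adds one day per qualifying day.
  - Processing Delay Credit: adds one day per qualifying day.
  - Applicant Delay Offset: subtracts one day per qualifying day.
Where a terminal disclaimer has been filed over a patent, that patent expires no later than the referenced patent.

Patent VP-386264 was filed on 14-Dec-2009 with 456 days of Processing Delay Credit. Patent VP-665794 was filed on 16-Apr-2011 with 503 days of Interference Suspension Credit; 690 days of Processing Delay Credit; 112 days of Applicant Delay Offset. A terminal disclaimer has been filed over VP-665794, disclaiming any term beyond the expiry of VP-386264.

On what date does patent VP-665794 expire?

Natural term of VP-665794:
  Base: filing + 22 years → 16 April 2033.
  Interference Suspension Credit: +503 days → 1 September 2034.
  Processing Delay Credit: +690 days → 22 July 2036.
  Applicant Delay Offset: −112 days → 1 April 2036.
Expiry of referenced patent VP-386264:
  Base: filing + 22 years → 14 December 2031.
  Processing Delay Credit: +456 days → 14 March 2033.
Terminal disclaimer: VP-665794 expires on the earlier of 1 April 2036 and 14 March 2033.

2033-03-14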